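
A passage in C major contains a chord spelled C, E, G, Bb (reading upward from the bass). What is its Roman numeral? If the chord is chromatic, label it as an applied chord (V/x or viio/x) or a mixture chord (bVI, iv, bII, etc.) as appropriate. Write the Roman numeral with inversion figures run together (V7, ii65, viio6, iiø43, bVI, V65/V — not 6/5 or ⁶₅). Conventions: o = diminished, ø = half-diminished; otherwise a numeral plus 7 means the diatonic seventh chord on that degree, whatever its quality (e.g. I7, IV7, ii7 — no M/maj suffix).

Stacked in thirds the chord is C-E-G-Bb: a dominant seventh chord on C.
C is not a diatonic chord root with this quality in C major, but it lies a perfect fifth above F (IV), so the chord functions as an applied dominant of IV.

V7/IV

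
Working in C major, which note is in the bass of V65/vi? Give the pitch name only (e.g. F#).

G#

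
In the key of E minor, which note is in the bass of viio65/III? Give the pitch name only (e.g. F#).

The applied chord viio65/III is rooted on F#: F#-A-C-Eb.
The figure 65 means first inversion — the third is in the bass.

A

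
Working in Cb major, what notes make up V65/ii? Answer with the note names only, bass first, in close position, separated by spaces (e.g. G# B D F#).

C Eb Gb Ab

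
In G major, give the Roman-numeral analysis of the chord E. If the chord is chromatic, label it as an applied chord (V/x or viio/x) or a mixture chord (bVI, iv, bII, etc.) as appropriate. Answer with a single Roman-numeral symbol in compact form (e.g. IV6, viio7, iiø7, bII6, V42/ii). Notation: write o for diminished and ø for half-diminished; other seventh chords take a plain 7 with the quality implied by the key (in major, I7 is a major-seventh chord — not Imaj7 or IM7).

V/ii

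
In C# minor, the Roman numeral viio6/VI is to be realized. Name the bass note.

The applied chord viio6/VI is rooted on G#: G#-B-D.
The figure 6 means first inversion — the third is in the bass.

B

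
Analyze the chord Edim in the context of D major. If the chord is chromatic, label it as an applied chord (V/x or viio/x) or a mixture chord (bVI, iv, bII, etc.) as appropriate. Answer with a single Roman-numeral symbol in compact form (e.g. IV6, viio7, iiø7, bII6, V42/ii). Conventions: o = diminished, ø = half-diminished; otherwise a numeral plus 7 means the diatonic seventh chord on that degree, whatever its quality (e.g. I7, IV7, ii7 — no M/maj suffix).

Stacked in thirds the chord is E-G-Bb: a diminished triad on E.
E is the second degree of D major. This is the diminished supertonic triad, borrowed from the parallel minor.

iio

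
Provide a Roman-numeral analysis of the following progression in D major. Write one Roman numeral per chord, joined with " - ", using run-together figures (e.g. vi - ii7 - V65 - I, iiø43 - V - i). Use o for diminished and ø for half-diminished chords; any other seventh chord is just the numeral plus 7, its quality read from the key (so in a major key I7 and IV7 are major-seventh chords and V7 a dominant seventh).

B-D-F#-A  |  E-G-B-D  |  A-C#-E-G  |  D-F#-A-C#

vi7 - ii7 - V7 - I7

B-D-F#-A: minor seventh chord on B = scale degree 6 → vi7.
E-G-B-D: minor seventh chord on E = scale degree 2 → ii7.
A-C#-E-G: root A is the dominant; dominant seventh chord there is V7.
D-F#-A-C#: root D is the tonic; major seventh chord there is I7.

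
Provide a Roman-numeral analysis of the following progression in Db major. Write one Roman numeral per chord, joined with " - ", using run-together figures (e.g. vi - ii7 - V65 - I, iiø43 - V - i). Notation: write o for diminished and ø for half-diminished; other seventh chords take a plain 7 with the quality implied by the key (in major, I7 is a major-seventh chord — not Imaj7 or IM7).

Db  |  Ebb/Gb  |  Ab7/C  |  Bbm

Db has root Db, degree 1 in Db major, so I.
Ebb/Gb is non-diatonic — a major triad on the lowered supertonic (Ebb): the Neapolitan sixth, bII6 (third, Gb, in the bass — hence the 6).
Ab7/C has root Ab, degree 5 in Db major, so V65.
Bbm: root Bb is the submediant; minor triad there is vi.

I - bII6 - V65 - vi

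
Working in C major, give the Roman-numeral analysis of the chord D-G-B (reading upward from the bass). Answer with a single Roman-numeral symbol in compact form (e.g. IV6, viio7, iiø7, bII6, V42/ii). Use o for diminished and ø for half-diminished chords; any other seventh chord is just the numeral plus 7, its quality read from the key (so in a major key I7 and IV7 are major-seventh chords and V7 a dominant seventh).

Stacked in thirds the chord is G-B-D: a major triad on G.
In C major, G is the dominant; the diatonic major triad there is V.
With D in the bass the chord is in second inversion, so the figured bass is 64.

V64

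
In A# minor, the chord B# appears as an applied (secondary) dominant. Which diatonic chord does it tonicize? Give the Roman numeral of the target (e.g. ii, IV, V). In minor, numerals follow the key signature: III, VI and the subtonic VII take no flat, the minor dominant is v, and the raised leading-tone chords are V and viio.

V

The chord is a major triad on B#.
A dominant resolves down a perfect fifth: B# → E#. In A# minor, E# is scale degree 5, i.e. V.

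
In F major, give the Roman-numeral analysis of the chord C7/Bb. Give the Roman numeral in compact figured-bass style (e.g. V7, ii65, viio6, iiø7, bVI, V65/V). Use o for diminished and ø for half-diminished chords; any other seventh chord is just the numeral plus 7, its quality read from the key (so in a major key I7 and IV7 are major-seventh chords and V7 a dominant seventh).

Stacked in thirds the chord is C-E-G-Bb: a dominant seventh chord on C.
In F major, C is the dominant; the diatonic dominant seventh chord there is V7.
With Bb in the bass the chord is in third inversion, so the figured bass is 42.

V42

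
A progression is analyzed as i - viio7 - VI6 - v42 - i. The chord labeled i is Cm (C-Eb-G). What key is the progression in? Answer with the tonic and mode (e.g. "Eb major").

C minor

The chord Cm is a minor triad rooted on C; its label is i.
If C is scale degree 1 and the mode makes that degree carry a minor triad, the tonic is C and the mode is minor.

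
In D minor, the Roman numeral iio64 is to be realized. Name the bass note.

Bb

iio in D minor has root E; the chord is E-G-Bb.
The figure 64 means second inversion — the fifth is in the bass.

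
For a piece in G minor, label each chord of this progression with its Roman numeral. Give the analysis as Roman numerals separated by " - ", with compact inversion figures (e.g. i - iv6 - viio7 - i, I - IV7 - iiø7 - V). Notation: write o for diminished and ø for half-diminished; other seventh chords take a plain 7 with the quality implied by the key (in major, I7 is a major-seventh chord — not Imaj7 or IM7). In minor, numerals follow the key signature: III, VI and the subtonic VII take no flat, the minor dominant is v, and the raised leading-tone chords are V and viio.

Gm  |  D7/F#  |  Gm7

i - V65 - i7

Gm: minor triad on G = scale degree 1 → i.
D7/F# has root D, degree 5 in G minor, so V65.
Gm7 has root G, degree 1 in G minor, so i7.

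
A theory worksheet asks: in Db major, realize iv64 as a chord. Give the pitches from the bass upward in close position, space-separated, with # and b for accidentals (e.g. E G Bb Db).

Db Gb Bbb

iv64 is the minor subdominant, borrowed from the parallel minor. In Db major that root is Gb.
So the chord is Gb-Bbb-Db, a minor triad.
With the 64 figure the chord is in second inversion; from the bass Db upward in close position it reads Db-Gb-Bbb.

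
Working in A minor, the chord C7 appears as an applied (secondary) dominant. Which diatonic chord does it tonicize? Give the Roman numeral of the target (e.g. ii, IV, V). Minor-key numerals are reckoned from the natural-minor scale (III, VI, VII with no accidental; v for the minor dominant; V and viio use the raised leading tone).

The chord is a dominant seventh chord on C.
A dominant resolves down a perfect fifth: C → F. In A minor, F is scale degree 6, i.e. VI.

VI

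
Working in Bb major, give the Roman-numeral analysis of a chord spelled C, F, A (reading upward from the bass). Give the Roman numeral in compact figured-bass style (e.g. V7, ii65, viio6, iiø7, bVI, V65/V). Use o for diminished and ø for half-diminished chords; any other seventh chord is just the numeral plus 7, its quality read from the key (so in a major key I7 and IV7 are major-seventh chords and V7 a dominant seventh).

V64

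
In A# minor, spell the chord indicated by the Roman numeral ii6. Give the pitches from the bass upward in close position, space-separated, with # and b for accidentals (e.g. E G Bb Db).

Scale degree 2 in A# minor is B#; here the chord built on it is altered to a minor triad. ii6 is the minor supertonic, borrowed from the parallel major (the Dorian ii).
So the chord is B#-D#-F##.
The figured bass 6 indicates first inversion, placing the third (D#) in the bass: D#-F##-B#.

D# F## B#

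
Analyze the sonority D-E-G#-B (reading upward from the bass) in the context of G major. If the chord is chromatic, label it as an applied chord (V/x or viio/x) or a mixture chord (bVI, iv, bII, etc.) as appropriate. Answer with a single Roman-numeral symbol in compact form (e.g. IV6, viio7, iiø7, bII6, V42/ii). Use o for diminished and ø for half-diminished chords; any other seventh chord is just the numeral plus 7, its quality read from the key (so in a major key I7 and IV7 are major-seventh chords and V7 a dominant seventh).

V42/ii

Stacked in thirds the chord is E-G#-B-D: a dominant seventh chord on E.
E is not a diatonic chord root with this quality in G major, but it lies a perfect fifth above A (ii), so the chord functions as an applied dominant of ii.
With D in the bass the chord is in third inversion, so the figured bass is 42.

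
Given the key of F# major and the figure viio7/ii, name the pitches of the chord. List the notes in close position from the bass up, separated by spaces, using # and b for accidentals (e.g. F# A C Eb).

viio7/ii is a secondary leading-tone chord. The target ii is G# in F# major; the applied chord is rooted a semitone below, on F##.
Building a fully diminished seventh chord on F## gives F##-A#-C#-E.

F## A# C# E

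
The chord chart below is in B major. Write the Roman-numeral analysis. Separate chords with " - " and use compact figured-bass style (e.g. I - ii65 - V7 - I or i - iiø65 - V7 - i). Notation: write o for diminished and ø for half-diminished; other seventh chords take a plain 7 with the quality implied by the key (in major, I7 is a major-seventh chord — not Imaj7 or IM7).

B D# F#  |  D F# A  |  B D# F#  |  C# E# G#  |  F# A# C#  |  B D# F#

I - bIII - I - V/V - V - I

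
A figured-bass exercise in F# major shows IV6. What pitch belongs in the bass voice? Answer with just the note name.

IV in F# major has root B; the chord is B-D#-F#.
The figure 6 means first inversion — the third is in the bass.

D#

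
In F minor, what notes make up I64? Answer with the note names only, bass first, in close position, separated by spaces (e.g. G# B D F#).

C F A

Scale degree 1 in F minor is F; here the chord built on it is altered to a major triad. I64 is the major tonic (Picardy third), borrowed from the parallel major.
So the chord is F-A-C.
The figured bass 64 indicates second inversion, placing the fifth (C) in the bass: C-F-A.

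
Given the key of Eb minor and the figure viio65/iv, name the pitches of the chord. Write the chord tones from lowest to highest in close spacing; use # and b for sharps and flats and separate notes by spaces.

Bb Db Fb G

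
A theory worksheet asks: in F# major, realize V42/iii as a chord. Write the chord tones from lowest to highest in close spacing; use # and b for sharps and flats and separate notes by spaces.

D# E# G## B#

V42/iii is a secondary dominant — the dominant seventh of iii. iii in F# major is A#, so the applied chord's root is E#, a perfect fifth above.
Building a dominant seventh chord on E# gives E#-G##-B#-D#.
The figured bass 42 indicates third inversion, placing the seventh (D#) in the bass: D#-E#-G##-B#.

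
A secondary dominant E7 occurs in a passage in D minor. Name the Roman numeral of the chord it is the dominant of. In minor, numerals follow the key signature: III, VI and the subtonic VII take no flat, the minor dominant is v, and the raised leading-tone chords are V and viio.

The chord is a dominant seventh chord on E.
A dominant resolves down a perfect fifth: E → A. In D minor, A is scale degree 5, i.e. V.

V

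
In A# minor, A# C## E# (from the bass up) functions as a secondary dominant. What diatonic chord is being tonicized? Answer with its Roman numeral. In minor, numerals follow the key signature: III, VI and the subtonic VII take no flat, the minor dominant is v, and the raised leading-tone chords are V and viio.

iv

The chord is a major triad on A#.
A dominant resolves down a perfect fifth: A# → D#. In A# minor, D# is scale degree 4, i.e. iv.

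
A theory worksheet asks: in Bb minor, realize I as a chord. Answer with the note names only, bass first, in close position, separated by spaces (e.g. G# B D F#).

I is the major tonic (Picardy third), borrowed from the parallel major. In Bb minor that root is Bb.
So the chord is Bb-D-F, a major triad.

Bb D F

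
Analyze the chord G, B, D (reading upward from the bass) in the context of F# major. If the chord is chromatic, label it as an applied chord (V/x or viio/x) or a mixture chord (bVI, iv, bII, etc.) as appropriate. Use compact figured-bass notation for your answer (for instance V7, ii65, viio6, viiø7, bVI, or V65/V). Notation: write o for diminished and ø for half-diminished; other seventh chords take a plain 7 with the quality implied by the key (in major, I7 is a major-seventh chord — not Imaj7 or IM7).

bII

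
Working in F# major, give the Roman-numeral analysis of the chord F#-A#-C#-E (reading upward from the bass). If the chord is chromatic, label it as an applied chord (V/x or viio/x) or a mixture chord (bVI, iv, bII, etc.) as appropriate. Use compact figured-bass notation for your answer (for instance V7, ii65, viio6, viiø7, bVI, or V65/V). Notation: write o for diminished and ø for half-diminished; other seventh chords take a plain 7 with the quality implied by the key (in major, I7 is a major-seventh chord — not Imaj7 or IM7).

V7/IV

Stacked in thirds the chord is F#-A#-C#-E: a dominant seventh chord on F#.
F# is not a diatonic chord root with this quality in F# major, but it lies a perfect fifth above B (IV), so the chord functions as an applied dominant of IV.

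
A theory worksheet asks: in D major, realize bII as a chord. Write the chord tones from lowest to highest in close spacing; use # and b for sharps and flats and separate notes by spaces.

bII is the Neapolitan chord — a major triad on the lowered second degree. In D major that root is Eb.
So the chord is Eb-G-Bb, a major triad.

Eb G Bb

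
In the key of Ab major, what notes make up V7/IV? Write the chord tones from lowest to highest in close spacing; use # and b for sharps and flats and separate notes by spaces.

Ab C Eb Gb

The slash means an applied dominant: we want the dominant of IV. In Ab major, IV is Db major, and its dominant is built on Ab.
Building a dominant seventh chord on Ab gives Ab-C-Eb-Gb.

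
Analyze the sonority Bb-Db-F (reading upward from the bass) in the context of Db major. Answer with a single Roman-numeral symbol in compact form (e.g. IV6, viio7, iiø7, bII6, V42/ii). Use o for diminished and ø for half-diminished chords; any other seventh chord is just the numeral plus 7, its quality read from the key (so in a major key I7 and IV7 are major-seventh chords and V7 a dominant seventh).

The pitches Bb-Db-F form a minor triad rooted on Bb.
Bb is scale degree 6 in Db major, and a minor triad on that degree is written vi.

vi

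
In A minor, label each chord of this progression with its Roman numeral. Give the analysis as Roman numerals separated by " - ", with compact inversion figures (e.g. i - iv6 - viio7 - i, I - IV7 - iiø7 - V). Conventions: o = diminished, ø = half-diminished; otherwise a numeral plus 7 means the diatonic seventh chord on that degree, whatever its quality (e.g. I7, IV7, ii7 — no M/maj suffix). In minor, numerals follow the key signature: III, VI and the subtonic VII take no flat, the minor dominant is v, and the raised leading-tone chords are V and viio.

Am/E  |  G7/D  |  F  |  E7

Am/E has root A, degree 1 in A minor, so i64.
G7/D has root G, degree 7 in A minor, so VII43.
F has root F, degree 6 in A minor, so VI.
E7 has root E, degree 5 in A minor, so V7.

i64 - VII43 - VI - V7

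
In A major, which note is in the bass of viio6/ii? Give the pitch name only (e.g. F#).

The applied chord viio6/ii is rooted on A#: A#-C#-E.
The figure 6 means first inversion — the third is in the bass.

C#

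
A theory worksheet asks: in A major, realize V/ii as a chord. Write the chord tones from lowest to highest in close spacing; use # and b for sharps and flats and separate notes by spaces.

F# A# C#

V/ii is a secondary dominant — the dominant triad of ii. ii in A major is B, so the applied chord's root is F#, a perfect fifth above.
Building a major triad on F# gives F#-A#-C#.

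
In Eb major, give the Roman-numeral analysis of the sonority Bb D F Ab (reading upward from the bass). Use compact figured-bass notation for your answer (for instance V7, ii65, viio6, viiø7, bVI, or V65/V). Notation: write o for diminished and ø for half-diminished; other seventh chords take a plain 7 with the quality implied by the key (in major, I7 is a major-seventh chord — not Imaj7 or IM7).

V7

Stacked in thirds the chord is Bb-D-F-Ab: a dominant seventh chord on Bb.
In Eb major, Bb is the dominant; the diatonic dominant seventh chord there is V7.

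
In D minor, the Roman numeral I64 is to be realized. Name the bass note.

I in D minor has root D; the chord is D-F#-A.
The figure 64 means second inversion — the fifth is in the bass.

A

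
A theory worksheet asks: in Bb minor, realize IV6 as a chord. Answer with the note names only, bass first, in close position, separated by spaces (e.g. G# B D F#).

G Bb Eb

IV6 is the major subdominant, borrowed from the parallel major. In Bb minor that root is Eb.
So the chord is Eb-G-Bb.
The figured bass 6 indicates first inversion, placing the third (G) in the bass: G-Bb-Eb.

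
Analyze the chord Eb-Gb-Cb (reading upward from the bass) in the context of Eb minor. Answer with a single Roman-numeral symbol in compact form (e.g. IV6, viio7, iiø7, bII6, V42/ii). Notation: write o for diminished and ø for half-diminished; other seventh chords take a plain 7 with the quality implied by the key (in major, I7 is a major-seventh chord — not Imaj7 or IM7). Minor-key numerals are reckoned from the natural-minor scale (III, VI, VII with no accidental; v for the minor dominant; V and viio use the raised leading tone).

VI6

The pitches Cb-Eb-Gb form a major triad rooted on Cb.
Cb is scale degree 6 in Eb minor, and a major triad on that degree is written VI.
With Eb in the bass the chord is in first inversion, so the figured bass is 6.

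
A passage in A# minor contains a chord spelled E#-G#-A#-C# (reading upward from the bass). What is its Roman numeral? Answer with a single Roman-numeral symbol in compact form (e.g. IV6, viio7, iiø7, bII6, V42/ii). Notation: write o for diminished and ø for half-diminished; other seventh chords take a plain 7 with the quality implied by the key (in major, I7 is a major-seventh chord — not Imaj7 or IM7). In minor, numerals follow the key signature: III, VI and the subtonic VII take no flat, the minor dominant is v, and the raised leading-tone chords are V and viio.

i43

The pitches A#-C#-E#-G# form a minor seventh chord rooted on A#.
In A# minor, A# is the tonic; the diatonic minor seventh chord there is i7.
With E# in the bass the chord is in second inversion, so the figured bass is 43.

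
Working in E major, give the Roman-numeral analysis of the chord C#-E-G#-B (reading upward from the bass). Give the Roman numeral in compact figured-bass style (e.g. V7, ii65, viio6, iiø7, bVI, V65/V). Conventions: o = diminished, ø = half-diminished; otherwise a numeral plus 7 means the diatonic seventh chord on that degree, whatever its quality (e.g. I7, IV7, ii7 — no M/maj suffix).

vi7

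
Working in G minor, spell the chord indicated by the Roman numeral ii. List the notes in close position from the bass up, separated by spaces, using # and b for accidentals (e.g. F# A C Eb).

ii is the minor supertonic, borrowed from the parallel major (the Dorian ii). In G minor that root is A.
So the chord is A-C-E.

A C E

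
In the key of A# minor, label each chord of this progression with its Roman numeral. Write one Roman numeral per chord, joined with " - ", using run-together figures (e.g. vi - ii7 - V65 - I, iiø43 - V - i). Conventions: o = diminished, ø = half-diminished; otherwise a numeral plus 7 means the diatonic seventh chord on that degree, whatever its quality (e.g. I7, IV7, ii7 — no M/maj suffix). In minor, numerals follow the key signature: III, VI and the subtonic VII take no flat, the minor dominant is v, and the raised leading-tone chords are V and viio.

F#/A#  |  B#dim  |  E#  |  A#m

VI6 - iio - V - i

F#/A# has root F#, degree 6 in A# minor, so VI6.
B#dim: diminished triad on B# = scale degree 2 → iio.
E#: root E# is the dominant; major triad there is V.
A#m: minor triad on A# = scale degree 1 → i.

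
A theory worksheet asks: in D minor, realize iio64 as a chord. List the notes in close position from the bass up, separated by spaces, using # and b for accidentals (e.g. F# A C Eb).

Bb E G

In D minor, the second degree is E, and the diatonic chord built there is a diminished triad.
Stacking thirds from E gives E-G-Bb.
The figured bass 64 indicates second inversion, placing the fifth (Bb) in the bass: Bb-E-G.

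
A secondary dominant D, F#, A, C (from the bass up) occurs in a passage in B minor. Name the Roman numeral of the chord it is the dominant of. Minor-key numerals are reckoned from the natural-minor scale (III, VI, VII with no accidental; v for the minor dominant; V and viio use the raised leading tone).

The chord is a dominant seventh chord on D.
A dominant resolves down a perfect fifth: D → G. In B minor, G is scale degree 6, i.e. VI.

VI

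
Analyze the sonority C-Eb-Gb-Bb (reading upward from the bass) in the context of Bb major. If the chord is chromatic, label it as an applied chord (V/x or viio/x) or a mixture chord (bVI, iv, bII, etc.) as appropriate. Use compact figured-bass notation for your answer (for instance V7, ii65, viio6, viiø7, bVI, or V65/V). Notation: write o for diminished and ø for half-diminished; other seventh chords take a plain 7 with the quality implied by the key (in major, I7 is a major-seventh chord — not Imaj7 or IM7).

The pitches C-Eb-Gb-Bb form a half-diminished seventh chord rooted on C.
C is the second degree of Bb major. This is the half-diminished supertonic seventh, borrowed from the parallel minor.

iiø7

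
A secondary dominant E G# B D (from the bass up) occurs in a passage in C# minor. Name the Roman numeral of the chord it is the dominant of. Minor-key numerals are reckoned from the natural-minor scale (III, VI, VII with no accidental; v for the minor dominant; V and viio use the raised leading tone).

The chord is a dominant seventh chord on E.
A dominant resolves down a perfect fifth: E → A. In C# minor, A is scale degree 6, i.e. VI.

VI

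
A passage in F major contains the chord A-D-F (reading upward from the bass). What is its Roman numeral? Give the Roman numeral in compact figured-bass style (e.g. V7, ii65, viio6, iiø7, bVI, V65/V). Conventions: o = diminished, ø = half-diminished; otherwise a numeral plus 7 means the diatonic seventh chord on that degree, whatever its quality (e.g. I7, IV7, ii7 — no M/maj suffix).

Stacked in thirds the chord is D-F-A: a minor triad on D.
D is scale degree 6 in F major, and a minor triad on that degree is written vi.
With A in the bass the chord is in second inversion, so the figured bass is 64.

vi64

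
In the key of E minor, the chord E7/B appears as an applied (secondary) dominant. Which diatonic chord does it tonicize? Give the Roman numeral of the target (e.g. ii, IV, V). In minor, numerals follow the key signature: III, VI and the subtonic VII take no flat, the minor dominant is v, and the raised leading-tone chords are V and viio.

The chord is a dominant seventh chord on E.
A dominant resolves down a perfect fifth: E → A. In E minor, A is scale degree 4, i.e. iv.

iv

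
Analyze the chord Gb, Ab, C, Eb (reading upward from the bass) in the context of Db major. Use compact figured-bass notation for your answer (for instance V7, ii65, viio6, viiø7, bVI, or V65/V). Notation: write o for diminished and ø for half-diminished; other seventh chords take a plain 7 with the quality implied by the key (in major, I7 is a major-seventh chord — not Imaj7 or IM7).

V42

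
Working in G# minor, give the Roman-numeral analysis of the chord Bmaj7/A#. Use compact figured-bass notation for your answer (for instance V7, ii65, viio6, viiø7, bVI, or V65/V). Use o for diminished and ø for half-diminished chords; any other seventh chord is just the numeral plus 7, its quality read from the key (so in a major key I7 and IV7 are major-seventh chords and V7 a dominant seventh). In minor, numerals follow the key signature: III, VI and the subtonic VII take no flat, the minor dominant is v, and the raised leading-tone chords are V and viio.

III42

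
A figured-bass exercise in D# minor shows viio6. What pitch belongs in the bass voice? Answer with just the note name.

E#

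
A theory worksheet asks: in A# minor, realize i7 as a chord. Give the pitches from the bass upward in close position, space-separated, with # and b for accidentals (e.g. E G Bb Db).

The numeral's case and figure indicate a minor seventh chord. In A# minor its root, the tonic, is A#.
Stacking thirds from A# gives A#-C#-E#-G#.

A# C# E# G#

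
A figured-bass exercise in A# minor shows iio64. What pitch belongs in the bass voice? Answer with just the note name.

F#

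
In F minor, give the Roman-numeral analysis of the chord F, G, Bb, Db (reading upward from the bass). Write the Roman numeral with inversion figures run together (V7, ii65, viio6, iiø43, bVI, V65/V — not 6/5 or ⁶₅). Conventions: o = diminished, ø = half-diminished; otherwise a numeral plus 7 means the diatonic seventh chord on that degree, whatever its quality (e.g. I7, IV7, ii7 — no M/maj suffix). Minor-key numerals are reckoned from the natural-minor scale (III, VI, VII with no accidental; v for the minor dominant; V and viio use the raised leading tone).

iiø42

Stacked in thirds the chord is G-Bb-Db-F: a half-diminished seventh chord on G.
G is scale degree 2 in F minor, and a half-diminished seventh chord on that degree is written iiø7.
With F in the bass the chord is in third inversion, so the figured bass is 42.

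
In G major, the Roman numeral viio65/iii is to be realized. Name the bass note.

C#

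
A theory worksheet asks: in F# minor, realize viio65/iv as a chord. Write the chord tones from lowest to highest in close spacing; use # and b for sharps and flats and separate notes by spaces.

C# E G A#

viio65/iv is a secondary leading-tone chord. The target iv is B in F# minor; the applied chord is rooted a semitone below, on A#.
Building a fully diminished seventh chord on A# gives A#-C#-E-G.
With the 65 figure the chord is in first inversion; from the bass C# upward in close position it reads C#-E-G-A#.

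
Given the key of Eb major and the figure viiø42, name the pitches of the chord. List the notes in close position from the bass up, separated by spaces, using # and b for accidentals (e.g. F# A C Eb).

In Eb major, the leading tone is D, and the diatonic chord built there is a half-diminished seventh chord.
Stacking thirds from D gives D-F-Ab-C.
The figured bass 42 indicates third inversion, placing the seventh (C) in the bass: C-D-F-Ab.

C D F Ab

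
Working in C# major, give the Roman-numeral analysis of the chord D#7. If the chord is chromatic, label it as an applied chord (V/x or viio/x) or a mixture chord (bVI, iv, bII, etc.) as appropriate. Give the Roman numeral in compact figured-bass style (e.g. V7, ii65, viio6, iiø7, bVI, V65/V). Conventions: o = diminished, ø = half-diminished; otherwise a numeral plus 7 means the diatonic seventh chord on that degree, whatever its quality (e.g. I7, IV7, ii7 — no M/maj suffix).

V7/V

Stacked in thirds the chord is D#-F##-A#-C#: a dominant seventh chord on D#.
D# is not a diatonic chord root with this quality in C# major, but it lies a perfect fifth above G# (V), so the chord functions as an applied dominant of V.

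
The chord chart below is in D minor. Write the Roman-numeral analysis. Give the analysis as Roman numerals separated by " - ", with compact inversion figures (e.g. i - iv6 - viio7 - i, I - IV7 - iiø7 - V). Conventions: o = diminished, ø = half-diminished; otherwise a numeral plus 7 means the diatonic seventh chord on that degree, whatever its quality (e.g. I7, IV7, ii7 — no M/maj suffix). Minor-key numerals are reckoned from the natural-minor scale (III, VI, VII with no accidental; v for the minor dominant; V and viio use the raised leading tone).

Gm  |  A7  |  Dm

Gm: minor triad on G = scale degree 4 → iv.
A7: dominant seventh chord on A = scale degree 5 → V7.
Dm: minor triad on D = scale degree 1 → i.

iv - V7 - i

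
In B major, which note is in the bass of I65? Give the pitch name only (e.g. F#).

I in B major has root B; the chord is B-D#-F#-A#.
The figure 65 means first inversion — the third is in the bass.

D#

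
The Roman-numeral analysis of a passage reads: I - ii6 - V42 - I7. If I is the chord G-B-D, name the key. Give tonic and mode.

G major

The anchor chord is a major triad on G, labeled I.
If G is scale degree 1 and the mode makes that degree carry a major triad, the tonic is G and the mode is major.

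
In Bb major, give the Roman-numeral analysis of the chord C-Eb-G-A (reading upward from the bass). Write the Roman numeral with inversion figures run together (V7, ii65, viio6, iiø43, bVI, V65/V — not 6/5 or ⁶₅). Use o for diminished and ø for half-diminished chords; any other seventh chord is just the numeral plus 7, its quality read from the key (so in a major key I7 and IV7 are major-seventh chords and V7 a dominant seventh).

viiø65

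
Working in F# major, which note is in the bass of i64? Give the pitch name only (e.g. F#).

i in F# major has root F#; the chord is F#-A-C#.
The figure 64 means second inversion — the fifth is in the bass.

C#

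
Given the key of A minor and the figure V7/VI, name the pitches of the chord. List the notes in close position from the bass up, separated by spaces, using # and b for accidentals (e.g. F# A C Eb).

V7/VI is a secondary dominant — the dominant seventh of VI. VI in A minor is F, so the applied chord's root is C, a perfect fifth above.
Building a dominant seventh chord on C gives C-E-G-Bb.

C E G Bb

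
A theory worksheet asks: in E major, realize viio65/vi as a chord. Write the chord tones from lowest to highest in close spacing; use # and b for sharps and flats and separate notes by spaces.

D# F# A B#

The slash marks an applied leading-tone chord: viio of vi. In E major, vi is C#, so the leading tone to it is B#, a half step below.
Building a fully diminished seventh chord on B# gives B#-D#-F#-A.
With the 65 figure the chord is in first inversion; from the bass D# upward in close position it reads D#-F#-A-B#.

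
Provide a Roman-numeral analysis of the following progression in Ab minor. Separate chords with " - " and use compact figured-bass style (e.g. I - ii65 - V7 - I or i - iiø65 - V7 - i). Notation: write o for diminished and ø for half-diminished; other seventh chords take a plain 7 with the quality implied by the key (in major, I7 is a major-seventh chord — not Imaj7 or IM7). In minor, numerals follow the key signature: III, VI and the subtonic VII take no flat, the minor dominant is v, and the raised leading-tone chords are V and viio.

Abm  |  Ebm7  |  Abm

i - v7 - i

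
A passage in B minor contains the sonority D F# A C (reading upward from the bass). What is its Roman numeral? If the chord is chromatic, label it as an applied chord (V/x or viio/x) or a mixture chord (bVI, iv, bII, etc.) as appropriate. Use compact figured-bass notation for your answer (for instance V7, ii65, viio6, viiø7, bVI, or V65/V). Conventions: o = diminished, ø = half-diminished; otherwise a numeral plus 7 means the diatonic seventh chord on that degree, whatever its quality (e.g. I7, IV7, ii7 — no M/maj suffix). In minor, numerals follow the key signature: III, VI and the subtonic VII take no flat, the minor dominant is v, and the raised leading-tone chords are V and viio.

V7/VI

Stacked in thirds the chord is D-F#-A-C: a dominant seventh chord on D.
D is not a diatonic chord root with this quality in B minor, but it lies a perfect fifth above G (VI), so the chord functions as an applied dominant of VI.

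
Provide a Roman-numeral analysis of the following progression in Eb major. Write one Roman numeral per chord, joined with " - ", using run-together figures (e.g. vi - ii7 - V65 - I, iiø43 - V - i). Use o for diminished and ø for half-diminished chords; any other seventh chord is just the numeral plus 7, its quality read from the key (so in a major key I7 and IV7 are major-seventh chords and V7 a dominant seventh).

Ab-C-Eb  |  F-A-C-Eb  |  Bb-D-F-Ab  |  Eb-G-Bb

Ab-C-Eb has root Ab, degree 4 in Eb major, so IV.
F-A-C-Eb: a dominant seventh chord on F, the applied dominant of V → V7/V.
Bb-D-F-Ab has root Bb, degree 5 in Eb major, so V7.
Eb-G-Bb has root Eb, degree 1 in Eb major, so I.

IV - V7/V - V7 - I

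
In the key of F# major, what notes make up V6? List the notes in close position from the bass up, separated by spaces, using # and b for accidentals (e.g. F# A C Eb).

E# G# C#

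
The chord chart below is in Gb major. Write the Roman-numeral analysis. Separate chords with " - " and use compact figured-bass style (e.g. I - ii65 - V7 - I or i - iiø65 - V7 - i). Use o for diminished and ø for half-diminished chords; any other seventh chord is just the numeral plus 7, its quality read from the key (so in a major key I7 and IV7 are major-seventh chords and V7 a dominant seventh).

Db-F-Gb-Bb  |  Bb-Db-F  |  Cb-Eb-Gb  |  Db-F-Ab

Db-F-Gb-Bb: root Gb is the tonic; major seventh chord there is I43.
Bb-Db-F has root Bb, degree 3 in Gb major, so iii.
Cb-Eb-Gb: root Cb is the subdominant; major triad there is IV.
Db-F-Ab: major triad on Db = scale degree 5 → V.

I43 - iii - IV - V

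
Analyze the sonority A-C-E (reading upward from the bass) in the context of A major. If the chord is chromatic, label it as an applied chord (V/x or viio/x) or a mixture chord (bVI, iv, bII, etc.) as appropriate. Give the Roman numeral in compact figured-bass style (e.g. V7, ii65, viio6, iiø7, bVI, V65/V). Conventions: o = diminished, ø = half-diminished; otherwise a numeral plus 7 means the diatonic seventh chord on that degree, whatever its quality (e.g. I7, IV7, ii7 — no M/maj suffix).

Stacked in thirds the chord is A-C-E: a minor triad on A.
A is the first degree of A major. This is the minor tonic, borrowed from the parallel minor.

i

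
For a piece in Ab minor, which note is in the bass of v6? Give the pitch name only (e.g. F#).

v in Ab minor has root Eb; the chord is Eb-Gb-Bb.
The figure 6 means first inversion — the third is in the bass.

Gb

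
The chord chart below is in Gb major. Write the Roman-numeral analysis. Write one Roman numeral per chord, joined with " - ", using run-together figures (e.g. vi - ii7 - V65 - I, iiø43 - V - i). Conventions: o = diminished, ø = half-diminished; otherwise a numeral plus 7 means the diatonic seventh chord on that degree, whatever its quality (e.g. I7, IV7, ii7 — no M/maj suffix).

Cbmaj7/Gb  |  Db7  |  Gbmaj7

IV43 - V7 - I7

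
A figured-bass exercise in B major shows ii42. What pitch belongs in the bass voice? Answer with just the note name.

B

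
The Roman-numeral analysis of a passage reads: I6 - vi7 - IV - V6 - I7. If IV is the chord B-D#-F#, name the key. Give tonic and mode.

IV is given as B-D#-F# — a major triad with root B.
IV on B implies B is the subdominant; that puts the tonic at F#, and the uppercase numeral fits major mode.

F# major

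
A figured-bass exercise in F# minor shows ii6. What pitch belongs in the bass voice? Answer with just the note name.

ii in F# minor has root G#; the chord is G#-B-D#.
The figure 6 means first inversion — the third is in the bass.

B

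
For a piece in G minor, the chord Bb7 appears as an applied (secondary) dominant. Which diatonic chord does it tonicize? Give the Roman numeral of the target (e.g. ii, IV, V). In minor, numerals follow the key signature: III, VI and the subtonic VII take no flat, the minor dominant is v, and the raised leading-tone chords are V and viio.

VI

The chord is a dominant seventh chord on Bb.
A dominant resolves down a perfect fifth: Bb → Eb. In G minor, Eb is scale degree 6, i.e. VI.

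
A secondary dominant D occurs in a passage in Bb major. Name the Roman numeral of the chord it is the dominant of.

vi

The chord is a major triad on D.
A dominant resolves down a perfect fifth: D → G. In Bb major, G is scale degree 6, i.e. vi.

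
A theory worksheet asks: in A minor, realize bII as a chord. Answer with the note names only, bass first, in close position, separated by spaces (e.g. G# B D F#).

bII is the Neapolitan chord — a major triad on the lowered second degree. In A minor that root is Bb.
So the chord is Bb-D-F, a major triad.

Bb D F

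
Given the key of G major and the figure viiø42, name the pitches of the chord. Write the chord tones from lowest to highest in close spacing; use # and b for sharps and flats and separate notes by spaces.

E F# A C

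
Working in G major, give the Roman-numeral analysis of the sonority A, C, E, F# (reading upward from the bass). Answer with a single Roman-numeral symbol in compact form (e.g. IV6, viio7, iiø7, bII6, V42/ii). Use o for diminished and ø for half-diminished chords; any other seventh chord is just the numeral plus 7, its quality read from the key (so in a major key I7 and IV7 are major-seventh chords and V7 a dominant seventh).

viiø65

Stacked in thirds the chord is F#-A-C-E: a half-diminished seventh chord on F#.
F# is scale degree 7 in G major, and a half-diminished seventh chord on that degree is written viiø7.
With A in the bass the chord is in first inversion, so the figured bass is 65.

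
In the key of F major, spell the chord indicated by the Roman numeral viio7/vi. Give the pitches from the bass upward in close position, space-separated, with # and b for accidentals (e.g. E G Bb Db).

C# E G Bb

The slash marks an applied leading-tone chord: viio of vi. In F major, vi is D, so the leading tone to it is C#, a half step below.
Building a fully diminished seventh chord on C# gives C#-E-G-Bb.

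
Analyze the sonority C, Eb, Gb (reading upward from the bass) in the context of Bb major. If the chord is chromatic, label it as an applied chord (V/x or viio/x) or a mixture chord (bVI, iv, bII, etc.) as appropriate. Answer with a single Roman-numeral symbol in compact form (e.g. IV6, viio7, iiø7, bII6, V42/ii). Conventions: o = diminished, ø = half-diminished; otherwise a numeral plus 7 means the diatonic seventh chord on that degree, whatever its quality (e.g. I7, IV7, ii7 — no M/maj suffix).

iio

The pitches C-Eb-Gb form a diminished triad rooted on C.
C is the second degree of Bb major. This is the diminished supertonic triad, borrowed from the parallel minor.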